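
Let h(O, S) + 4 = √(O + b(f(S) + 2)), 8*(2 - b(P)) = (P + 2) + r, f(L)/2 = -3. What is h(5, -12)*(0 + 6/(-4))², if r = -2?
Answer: -9 + 9*√30/8 ≈ -2.8381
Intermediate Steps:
f(L) = -6 (f(L) = 2*(-3) = -6)
b(P) = 2 - P/8 (b(P) = 2 - ((P + 2) - 2)/8 = 2 - ((2 + P) - 2)/8 = 2 - P/8)
h(O, S) = -4 + √(5/2 + O) (h(O, S) = -4 + √(O + (2 - (-6 + 2)/8)) = -4 + √(O + (2 - ⅛*(-4))) = -4 + √(O + (2 + ½)) = -4 + √(O + 5/2) = -4 + √(5/2 + O))
h(5, -12)*(0 + 6/(-4))² = (-4 + √(10 + 4*5)/2)*(0 + 6/(-4))² = (-4 + √(10 + 20)/2)*(0 + 6*(-¼))² = (-4 + √30/2)*(0 - 3/2)² = (-4 + √30/2)*(-3/2)² = (-4 + √30/2)*(9/4) = -9 + 9*√30/8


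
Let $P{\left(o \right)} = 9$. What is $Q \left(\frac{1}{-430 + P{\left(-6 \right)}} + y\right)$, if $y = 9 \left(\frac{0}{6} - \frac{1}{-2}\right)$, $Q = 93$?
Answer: $\frac{352191}{842} \approx 418.28$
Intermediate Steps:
$y = \frac{9}{2}$ ($y = 9 \left(0 \cdot \frac{1}{6} - - \frac{1}{2}\right) = 9 \left(0 + \frac{1}{2}\right) = 9 \cdot \frac{1}{2} = \frac{9}{2} \approx 4.5$)
$Q \left(\frac{1}{-430 + P{\left(-6 \right)}} + y\right) = 93 \left(\frac{1}{-430 + 9} + \frac{9}{2}\right) = 93 \left(\frac{1}{-421} + \frac{9}{2}\right) = 93 \left(- \frac{1}{421} + \frac{9}{2}\right) = 93 \cdot \frac{3787}{842} = \frac{352191}{842}$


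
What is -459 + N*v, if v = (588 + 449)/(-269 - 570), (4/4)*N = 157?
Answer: -547910/839 ≈ -653.05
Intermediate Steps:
N = 157
v = -1037/839 (v = 1037/(-839) = 1037*(-1/839) = -1037/839 ≈ -1.2360)
-459 + N*v = -459 + 157*(-1037/839) = -459 - 162809/839 = -547910/839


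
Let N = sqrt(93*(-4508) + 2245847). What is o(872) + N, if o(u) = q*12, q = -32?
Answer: -384 + sqrt(1826603) ≈ 967.52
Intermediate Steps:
N = sqrt(1826603) (N = sqrt(-419244 + 2245847) = sqrt(1826603) ≈ 1351.5)
o(u) = -384 (o(u) = -32*12 = -384)
o(872) + N = -384 + sqrt(1826603)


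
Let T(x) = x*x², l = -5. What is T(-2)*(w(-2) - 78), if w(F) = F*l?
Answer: 544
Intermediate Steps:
T(x) = x³
w(F) = -5*F (w(F) = F*(-5) = -5*F)
T(-2)*(w(-2) - 78) = (-2)³*(-5*(-2) - 78) = -8*(10 - 78) = -8*(-68) = 544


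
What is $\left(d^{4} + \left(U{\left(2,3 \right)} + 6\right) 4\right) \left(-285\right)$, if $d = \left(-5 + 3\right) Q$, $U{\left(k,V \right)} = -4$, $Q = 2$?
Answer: $-75240$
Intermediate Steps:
$d = -4$ ($d = \left(-5 + 3\right) 2 = \left(-2\right) 2 = -4$)
$\left(d^{4} + \left(U{\left(2,3 \right)} + 6\right) 4\right) \left(-285\right) = \left(\left(-4\right)^{4} + \left(-4 + 6\right) 4\right) \left(-285\right) = \left(256 + 2 \cdot 4\right) \left(-285\right) = \left(256 + 8\right) \left(-285\right) = 264 \left(-285\right) = -75240$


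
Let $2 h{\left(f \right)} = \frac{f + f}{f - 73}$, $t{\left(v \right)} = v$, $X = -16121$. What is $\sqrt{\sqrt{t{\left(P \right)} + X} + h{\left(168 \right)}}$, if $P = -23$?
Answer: $\frac{2 \sqrt{3990 + 9025 i \sqrt{1009}}}{95} \approx 8.0262 + 7.9153 i$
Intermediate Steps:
$h{\left(f \right)} = \frac{f}{-73 + f}$ ($h{\left(f \right)} = \frac{\left(f + f\right) \frac{1}{f - 73}}{2} = \frac{2 f \frac{1}{-73 + f}}{2} = \frac{f}{-73 + f}$)
$\sqrt{\sqrt{t{\left(P \right)} + X} + h{\left(168 \right)}} = \sqrt{\sqrt{-23 - 16121} + \frac{168}{-73 + 168}} = \sqrt{\sqrt{-16144} + \frac{168}{95}} = \sqrt{4 i \sqrt{1009} + 168 \cdot \frac{1}{95}} = \sqrt{4 i \sqrt{1009} + \frac{168}{95}} = \sqrt{\frac{168}{95} + 4 i \sqrt{1009}}$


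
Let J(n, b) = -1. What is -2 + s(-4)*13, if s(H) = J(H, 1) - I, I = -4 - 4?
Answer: 89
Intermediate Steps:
I = -8
s(H) = 7 (s(H) = -1 - 1*(-8) = -1 + 8 = 7)
-2 + s(-4)*13 = -2 + 7*13 = -2 + 91 = 89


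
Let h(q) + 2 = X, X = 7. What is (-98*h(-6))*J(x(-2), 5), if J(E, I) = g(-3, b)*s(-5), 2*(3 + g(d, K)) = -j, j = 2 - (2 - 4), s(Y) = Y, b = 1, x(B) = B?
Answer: -12250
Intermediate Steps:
h(q) = 5 (h(q) = -2 + 7 = 5)
j = 4 (j = 2 - 1*(-2) = 2 + 2 = 4)
g(d, K) = -5 (g(d, K) = -3 + (-1*4)/2 = -3 + (½)*(-4) = -3 - 2 = -5)
J(E, I) = 25 (J(E, I) = -5*(-5) = 25)
(-98*h(-6))*J(x(-2), 5) = -98*5*25 = -490*25 = -12250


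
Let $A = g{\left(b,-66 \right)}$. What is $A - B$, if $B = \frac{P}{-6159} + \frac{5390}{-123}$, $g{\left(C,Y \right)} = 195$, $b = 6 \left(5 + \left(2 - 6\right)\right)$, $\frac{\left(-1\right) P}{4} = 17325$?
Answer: $\frac{57465575}{252519} \approx 227.57$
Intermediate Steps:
$P = -69300$ ($P = \left(-4\right) 17325 = -69300$)
$b = 6$ ($b = 6 \left(5 + \left(2 - 6\right)\right) = 6 \left(5 - 4\right) = 6 \cdot 1 = 6$)
$B = - \frac{8224370}{252519}$ ($B = - \frac{69300}{-6159} + \frac{5390}{-123} = \left(-69300\right) \left(- \frac{1}{6159}\right) + 5390 \left(- \frac{1}{123}\right) = \frac{23100}{2053} - \frac{5390}{123} = - \frac{8224370}{252519} \approx -32.569$)
$A = 195$
$A - B = 195 - - \frac{8224370}{252519} = 195 + \frac{8224370}{252519} = \frac{57465575}{252519}$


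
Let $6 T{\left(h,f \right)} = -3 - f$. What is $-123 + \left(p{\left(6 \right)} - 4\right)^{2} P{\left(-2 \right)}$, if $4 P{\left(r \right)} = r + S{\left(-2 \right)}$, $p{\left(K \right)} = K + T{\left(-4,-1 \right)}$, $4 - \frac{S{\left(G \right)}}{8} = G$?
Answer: $- \frac{1639}{18} \approx -91.056$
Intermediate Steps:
$S{\left(G \right)} = 32 - 8 G$
$T{\left(h,f \right)} = - \frac{1}{2} - \frac{f}{6}$ ($T{\left(h,f \right)} = \frac{-3 - f}{6} = - \frac{1}{2} - \frac{f}{6}$)
$p{\left(K \right)} = - \frac{1}{3} + K$ ($p{\left(K \right)} = K - \frac{1}{3} = - \frac{1}{3} + K$)
$P{\left(r \right)} = 12 + \frac{r}{4}$ ($P{\left(r \right)} = \frac{r + \left(32 - -16\right)}{4} = \frac{r + \left(32 + 16\right)}{4} = \frac{r + 48}{4} = \frac{48 + r}{4} = 12 + \frac{r}{4}$)
$-123 + \left(p{\left(6 \right)} - 4\right)^{2} P{\left(-2 \right)} = -123 + \left(\left(- \frac{1}{3} + 6\right) - 4\right)^{2} \left(12 + \frac{1}{4} \left(-2\right)\right) = -123 + \left(\frac{17}{3} - 4\right)^{2} \left(12 - \frac{1}{2}\right) = -123 + \left(\frac{5}{3}\right)^{2} \cdot \frac{23}{2} = -123 + \frac{25}{9} \cdot \frac{23}{2} = -123 + \frac{575}{18} = - \frac{1639}{18}$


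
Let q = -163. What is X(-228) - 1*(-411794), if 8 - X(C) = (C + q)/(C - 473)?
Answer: 288672811/701 ≈ 4.1180e+5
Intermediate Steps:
X(C) = 8 - (-163 + C)/(-473 + C) (X(C) = 8 - (C - 163)/(C - 473) = 8 - (-163 + C)/(-473 + C))
X(-228) - 1*(-411794) = (-3621 + 7*(-228))/(-473 - 228) - 1*(-411794) = (-3621 - 1596)/(-701) + 411794 = -1/701*(-5217) + 411794 = 5217/701 + 411794 = 288672811/701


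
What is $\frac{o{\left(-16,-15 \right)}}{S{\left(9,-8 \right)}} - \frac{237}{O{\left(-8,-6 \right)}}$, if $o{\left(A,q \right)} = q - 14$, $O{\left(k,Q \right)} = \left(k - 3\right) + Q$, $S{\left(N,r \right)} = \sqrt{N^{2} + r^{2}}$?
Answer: $\frac{237}{17} - \frac{\sqrt{145}}{5} \approx 11.533$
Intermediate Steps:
$O{\left(k,Q \right)} = -3 + Q + k$ ($O{\left(k,Q \right)} = \left(k - 3\right) + Q = \left(-3 + k\right) + Q = -3 + Q + k$)
$o{\left(A,q \right)} = -14 + q$
$\frac{o{\left(-16,-15 \right)}}{S{\left(9,-8 \right)}} - \frac{237}{O{\left(-8,-6 \right)}} = \frac{-14 - 15}{\sqrt{9^{2} + \left(-8\right)^{2}}} - \frac{237}{-3 - 6 - 8} = - \frac{29}{\sqrt{81 + 64}} - \frac{237}{-17} = - \frac{29}{\sqrt{145}} - - \frac{237}{17} = - 29 \frac{\sqrt{145}}{145} + \frac{237}{17} = - \frac{\sqrt{145}}{5} + \frac{237}{17} = \frac{237}{17} - \frac{\sqrt{145}}{5}$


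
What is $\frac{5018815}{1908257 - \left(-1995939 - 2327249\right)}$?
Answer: $\frac{1003763}{1246289} \approx 0.8054$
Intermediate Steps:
$\frac{5018815}{1908257 - \left(-1995939 - 2327249\right)} = \frac{5018815}{1908257 - -4323188} = \frac{5018815}{1908257 + 4323188} = \frac{5018815}{6231445} = 5018815 \cdot \frac{1}{6231445} = \frac{1003763}{1246289}$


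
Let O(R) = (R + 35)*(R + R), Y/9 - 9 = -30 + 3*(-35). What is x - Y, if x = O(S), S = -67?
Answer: 5422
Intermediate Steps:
Y = -1134 (Y = 81 + 9*(-30 + 3*(-35)) = 81 + 9*(-30 - 105) = 81 + 9*(-135) = 81 - 1215 = -1134)
O(R) = 2*R*(35 + R) (O(R) = (35 + R)*(2*R) = 2*R*(35 + R))
x = 4288 (x = 2*(-67)*(35 - 67) = 2*(-67)*(-32) = 4288)
x - Y = 4288 - 1*(-1134) = 4288 + 1134 = 5422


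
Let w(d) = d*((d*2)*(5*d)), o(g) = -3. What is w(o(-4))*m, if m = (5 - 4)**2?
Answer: -270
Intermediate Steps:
m = 1 (m = 1**2 = 1)
w(d) = 10*d**3 (w(d) = d*((2*d)*(5*d)) = d*(10*d**2) = 10*d**3)
w(o(-4))*m = (10*(-3)**3)*1 = (10*(-27))*1 = -270*1 = -270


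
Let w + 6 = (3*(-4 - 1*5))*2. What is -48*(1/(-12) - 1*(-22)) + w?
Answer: -1112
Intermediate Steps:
w = -60 (w = -6 + (3*(-4 - 1*5))*2 = -6 + (3*(-4 - 5))*2 = -6 + (3*(-9))*2 = -6 - 27*2 = -6 - 54 = -60)
-48*(1/(-12) - 1*(-22)) + w = -48*(1/(-12) - 1*(-22)) - 60 = -48*(-1/12 + 22) - 60 = -48*263/12 - 60 = -1052 - 60 = -1112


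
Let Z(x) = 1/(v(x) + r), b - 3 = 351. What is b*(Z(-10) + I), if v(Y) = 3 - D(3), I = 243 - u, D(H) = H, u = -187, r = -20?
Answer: 1522023/10 ≈ 1.5220e+5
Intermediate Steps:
I = 430 (I = 243 - 1*(-187) = 243 + 187 = 430)
v(Y) = 0 (v(Y) = 3 - 1*3 = 3 - 3 = 0)
b = 354 (b = 3 + 351 = 354)
Z(x) = -1/20 (Z(x) = 1/(0 - 20) = 1/(-20) = -1/20)
b*(Z(-10) + I) = 354*(-1/20 + 430) = 354*(8599/20) = 1522023/10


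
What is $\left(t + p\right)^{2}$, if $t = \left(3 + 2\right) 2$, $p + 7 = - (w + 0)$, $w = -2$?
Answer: $25$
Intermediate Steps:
$p = -5$ ($p = -7 - \left(-2 + 0\right) = -7 - -2 = -7 + 2 = -5$)
$t = 10$ ($t = 5 \cdot 2 = 10$)
$\left(t + p\right)^{2} = \left(10 - 5\right)^{2} = 5^{2} = 25$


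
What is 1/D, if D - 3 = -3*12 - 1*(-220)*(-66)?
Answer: -1/14553 ≈ -6.8714e-5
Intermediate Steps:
D = -14553 (D = 3 + (-3*12 - 1*(-220)*(-66)) = 3 + (-36 + 220*(-66)) = 3 + (-36 - 14520) = 3 - 14556 = -14553)
1/D = 1/(-14553) = -1/14553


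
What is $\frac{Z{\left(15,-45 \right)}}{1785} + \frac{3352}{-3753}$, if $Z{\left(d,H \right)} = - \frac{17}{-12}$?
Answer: $- \frac{468863}{525420} \approx -0.89236$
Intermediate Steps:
$Z{\left(d,H \right)} = \frac{17}{12}$ ($Z{\left(d,H \right)} = \left(-17\right) \left(- \frac{1}{12}\right) = \frac{17}{12}$)
$\frac{Z{\left(15,-45 \right)}}{1785} + \frac{3352}{-3753} = \frac{17}{12 \cdot 1785} + \frac{3352}{-3753} = \frac{17}{12} \cdot \frac{1}{1785} + 3352 \left(- \frac{1}{3753}\right) = \frac{1}{1260} - \frac{3352}{3753} = - \frac{468863}{525420}$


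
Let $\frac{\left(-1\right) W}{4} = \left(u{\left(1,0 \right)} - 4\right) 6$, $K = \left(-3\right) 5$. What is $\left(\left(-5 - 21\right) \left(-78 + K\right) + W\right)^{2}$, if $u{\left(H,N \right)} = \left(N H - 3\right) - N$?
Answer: $6687396$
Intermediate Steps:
$K = -15$
$u{\left(H,N \right)} = -3 - N + H N$ ($u{\left(H,N \right)} = \left(H N - 3\right) - N = \left(-3 + H N\right) - N = -3 - N + H N$)
$W = 168$ ($W = - 4 \left(\left(-3 - 0 + 1 \cdot 0\right) - 4\right) 6 = - 4 \left(\left(-3 + 0 + 0\right) - 4\right) 6 = - 4 \left(-3 - 4\right) 6 = - 4 \left(\left(-7\right) 6\right) = \left(-4\right) \left(-42\right) = 168$)
$\left(\left(-5 - 21\right) \left(-78 + K\right) + W\right)^{2} = \left(\left(-5 - 21\right) \left(-78 - 15\right) + 168\right)^{2} = \left(\left(-26\right) \left(-93\right) + 168\right)^{2} = \left(2418 + 168\right)^{2} = 2586^{2} = 6687396$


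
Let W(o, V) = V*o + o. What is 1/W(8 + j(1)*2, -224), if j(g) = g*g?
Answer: -1/2230 ≈ -0.00044843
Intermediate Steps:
j(g) = g²
W(o, V) = o + V*o
1/W(8 + j(1)*2, -224) = 1/((8 + 1²*2)*(1 - 224)) = 1/((8 + 1*2)*(-223)) = 1/((8 + 2)*(-223)) = 1/(10*(-223)) = 1/(-2230) = -1/2230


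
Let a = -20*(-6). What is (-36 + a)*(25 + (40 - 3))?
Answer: 5208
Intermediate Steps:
a = 120
(-36 + a)*(25 + (40 - 3)) = (-36 + 120)*(25 + (40 - 3)) = 84*(25 + 37) = 84*62 = 5208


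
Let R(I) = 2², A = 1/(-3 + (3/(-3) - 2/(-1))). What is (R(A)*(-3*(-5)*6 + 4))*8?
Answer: 3008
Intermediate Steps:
A = -½ (A = 1/(-3 + (3*(-⅓) - 2*(-1))) = 1/(-3 + (-1 + 2)) = 1/(-3 + 1) = 1/(-2) = -½ ≈ -0.50000)
R(I) = 4
(R(A)*(-3*(-5)*6 + 4))*8 = (4*(-3*(-5)*6 + 4))*8 = (4*(15*6 + 4))*8 = (4*(90 + 4))*8 = (4*94)*8 = 376*8 = 3008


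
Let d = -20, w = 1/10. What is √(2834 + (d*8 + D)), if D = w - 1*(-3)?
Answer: √267710/10 ≈ 51.741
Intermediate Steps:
w = ⅒ ≈ 0.10000
D = 31/10 (D = ⅒ - 1*(-3) = ⅒ + 3 = 31/10 ≈ 3.1000)
√(2834 + (d*8 + D)) = √(2834 + (-20*8 + 31/10)) = √(2834 + (-160 + 31/10)) = √(2834 - 1569/10) = √(26771/10) = √267710/10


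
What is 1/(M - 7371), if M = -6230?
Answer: -1/13601 ≈ -7.3524e-5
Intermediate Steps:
1/(M - 7371) = 1/(-6230 - 7371) = 1/(-13601) = -1/13601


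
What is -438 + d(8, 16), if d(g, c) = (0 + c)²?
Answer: -182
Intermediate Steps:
d(g, c) = c²
-438 + d(8, 16) = -438 + 16² = -438 + 256 = -182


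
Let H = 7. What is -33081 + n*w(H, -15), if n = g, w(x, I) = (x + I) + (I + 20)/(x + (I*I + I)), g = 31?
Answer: -233298/7 ≈ -33328.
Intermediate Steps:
w(x, I) = I + x + (20 + I)/(I + x + I²) (w(x, I) = (I + x) + (20 + I)/(x + (I² + I)) = (I + x) + (20 + I)/(x + (I + I²)) = (I + x) + (20 + I)/(I + x + I²) = I + x + (20 + I)/(I + x + I²))
n = 31
-33081 + n*w(H, -15) = -33081 + 31*((20 - 15 + (-15)² + (-15)³ + 7² + 7*(-15)² + 2*(-15)*7)/(-15 + 7 + (-15)²)) = -33081 + 31*((20 - 15 + 225 - 3375 + 49 + 7*225 - 210)/(-15 + 7 + 225)) = -33081 + 31*((20 - 15 + 225 - 3375 + 49 + 1575 - 210)/217) = -33081 + 31*((1/217)*(-1731)) = -33081 + 31*(-1731/217) = -33081 - 1731/7 = -233298/7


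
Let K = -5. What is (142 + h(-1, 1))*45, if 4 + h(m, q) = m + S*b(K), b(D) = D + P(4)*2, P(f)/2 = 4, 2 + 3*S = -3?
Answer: 5340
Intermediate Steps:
S = -5/3 (S = -⅔ + (⅓)*(-3) = -⅔ - 1 = -5/3 ≈ -1.6667)
P(f) = 8 (P(f) = 2*4 = 8)
b(D) = 16 + D (b(D) = D + 8*2 = D + 16 = 16 + D)
h(m, q) = -67/3 + m (h(m, q) = -4 + (m - 5*(16 - 5)/3) = -4 + (m - 5/3*11) = -4 + (m - 55/3) = -4 + (-55/3 + m) = -67/3 + m)
(142 + h(-1, 1))*45 = (142 + (-67/3 - 1))*45 = (142 - 70/3)*45 = (356/3)*45 = 5340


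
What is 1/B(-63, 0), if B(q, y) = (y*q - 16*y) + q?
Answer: -1/63 ≈ -0.015873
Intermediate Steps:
B(q, y) = q - 16*y + q*y (B(q, y) = (q*y - 16*y) + q = (-16*y + q*y) + q = q - 16*y + q*y)
1/B(-63, 0) = 1/(-63 - 16*0 - 63*0) = 1/(-63 + 0 + 0) = 1/(-63) = -1/63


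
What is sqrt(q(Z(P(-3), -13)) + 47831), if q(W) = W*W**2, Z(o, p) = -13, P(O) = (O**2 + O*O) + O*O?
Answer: sqrt(45634) ≈ 213.62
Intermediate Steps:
P(O) = 3*O**2 (P(O) = (O**2 + O**2) + O**2 = 2*O**2 + O**2 = 3*O**2)
q(W) = W**3
sqrt(q(Z(P(-3), -13)) + 47831) = sqrt((-13)**3 + 47831) = sqrt(-2197 + 47831) = sqrt(45634)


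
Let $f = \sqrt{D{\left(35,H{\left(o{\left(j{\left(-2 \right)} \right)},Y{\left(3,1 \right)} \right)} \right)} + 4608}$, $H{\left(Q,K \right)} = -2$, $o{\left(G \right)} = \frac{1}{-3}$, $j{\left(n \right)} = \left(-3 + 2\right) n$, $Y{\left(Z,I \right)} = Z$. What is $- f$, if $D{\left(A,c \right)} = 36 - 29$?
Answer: $- \sqrt{4615} \approx -67.934$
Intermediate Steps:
$j{\left(n \right)} = - n$
$o{\left(G \right)} = - \frac{1}{3}$
$D{\left(A,c \right)} = 7$
$f = \sqrt{4615}$ ($f = \sqrt{7 + 4608} = \sqrt{4615} \approx 67.934$)
$- f = - \sqrt{4615}$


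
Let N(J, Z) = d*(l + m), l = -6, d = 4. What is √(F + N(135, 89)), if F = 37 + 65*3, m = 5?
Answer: 2*√57 ≈ 15.100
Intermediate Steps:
N(J, Z) = -4 (N(J, Z) = 4*(-6 + 5) = 4*(-1) = -4)
F = 232 (F = 37 + 195 = 232)
√(F + N(135, 89)) = √(232 - 4) = √228 = 2*√57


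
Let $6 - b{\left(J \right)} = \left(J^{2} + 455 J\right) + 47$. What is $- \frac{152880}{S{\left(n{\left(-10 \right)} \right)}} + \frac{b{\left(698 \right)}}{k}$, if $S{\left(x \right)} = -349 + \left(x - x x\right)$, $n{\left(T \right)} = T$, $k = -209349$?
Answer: $\frac{133229195}{395437} \approx 336.92$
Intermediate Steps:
$b{\left(J \right)} = -41 - J^{2} - 455 J$ ($b{\left(J \right)} = 6 - \left(\left(J^{2} + 455 J\right) + 47\right) = 6 - \left(47 + J^{2} + 455 J\right) = -41 - J^{2} - 455 J$)
$S{\left(x \right)} = -349 + x - x^{2}$ ($S{\left(x \right)} = -349 - \left(x^{2} - x\right) = -349 + x - x^{2}$)
$- \frac{152880}{S{\left(n{\left(-10 \right)} \right)}} + \frac{b{\left(698 \right)}}{k} = - \frac{152880}{-349 - 10 - \left(-10\right)^{2}} + \frac{-41 - 698^{2} - 317590}{-209349} = - \frac{152880}{-349 - 10 - 100} + \left(-41 - 487204 - 317590\right) \left(- \frac{1}{209349}\right) = - \frac{152880}{-459} - - \frac{804835}{209349} = \left(-152880\right) \left(- \frac{1}{459}\right) + \frac{804835}{209349} = \frac{50960}{153} + \frac{804835}{209349} = \frac{133229195}{395437}$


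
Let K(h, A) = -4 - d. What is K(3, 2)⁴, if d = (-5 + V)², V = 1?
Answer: 160000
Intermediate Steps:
d = 16 (d = (-5 + 1)² = (-4)² = 16)
K(h, A) = -20 (K(h, A) = -4 - 1*16 = -4 - 16 = -20)
K(3, 2)⁴ = (-20)⁴ = 160000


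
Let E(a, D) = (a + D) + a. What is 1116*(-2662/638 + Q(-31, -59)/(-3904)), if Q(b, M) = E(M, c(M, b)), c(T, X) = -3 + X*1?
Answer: -16320663/3538 ≈ -4613.0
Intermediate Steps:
c(T, X) = -3 + X
E(a, D) = D + 2*a (E(a, D) = (D + a) + a = D + 2*a)
Q(b, M) = -3 + b + 2*M (Q(b, M) = (-3 + b) + 2*M = -3 + b + 2*M)
1116*(-2662/638 + Q(-31, -59)/(-3904)) = 1116*(-2662/638 + (-3 - 31 + 2*(-59))/(-3904)) = 1116*(-2662*1/638 + (-3 - 31 - 118)*(-1/3904)) = 1116*(-121/29 - 152*(-1/3904)) = 1116*(-121/29 + 19/488) = 1116*(-58497/14152) = -16320663/3538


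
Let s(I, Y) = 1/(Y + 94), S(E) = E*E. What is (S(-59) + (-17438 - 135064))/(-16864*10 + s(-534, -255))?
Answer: 23992381/27151041 ≈ 0.88366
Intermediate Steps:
S(E) = E²
s(I, Y) = 1/(94 + Y)
(S(-59) + (-17438 - 135064))/(-16864*10 + s(-534, -255)) = ((-59)² + (-17438 - 135064))/(-16864*10 + 1/(94 - 255)) = (3481 - 152502)/(-168640 + 1/(-161)) = -149021/(-168640 - 1/161) = -149021/(-27151041/161) = -149021*(-161/27151041) = 23992381/27151041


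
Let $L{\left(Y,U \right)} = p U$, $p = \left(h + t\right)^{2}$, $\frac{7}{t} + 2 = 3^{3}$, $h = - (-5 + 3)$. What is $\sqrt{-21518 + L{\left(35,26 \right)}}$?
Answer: $\frac{2 i \sqrt{3341069}}{25} \approx 146.23 i$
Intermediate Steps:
$h = 2$ ($h = \left(-1\right) \left(-2\right) = 2$)
$t = \frac{7}{25}$ ($t = \frac{7}{-2 + 3^{3}} = \frac{7}{-2 + 27} = \frac{7}{25} \approx 0.28$)
$p = \frac{3249}{625}$ ($p = \left(2 + \frac{7}{25}\right)^{2} = \left(\frac{57}{25}\right)^{2} = \frac{3249}{625} \approx 5.1984$)
$L{\left(Y,U \right)} = \frac{3249 U}{625}$
$\sqrt{-21518 + L{\left(35,26 \right)}} = \sqrt{-21518 + \frac{3249}{625} \cdot 26} = \sqrt{-21518 + \frac{84474}{625}} = \sqrt{- \frac{13364276}{625}} = \frac{2 i \sqrt{3341069}}{25}$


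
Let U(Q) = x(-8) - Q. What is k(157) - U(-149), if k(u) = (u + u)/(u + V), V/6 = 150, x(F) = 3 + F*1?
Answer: -151894/1057 ≈ -143.70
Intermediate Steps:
x(F) = 3 + F
V = 900 (V = 6*150 = 900)
U(Q) = -5 - Q (U(Q) = (3 - 8) - Q = -5 - Q)
k(u) = 2*u/(900 + u) (k(u) = (u + u)/(u + 900) = (2*u)/(900 + u) = 2*u/(900 + u))
k(157) - U(-149) = 2*157/(900 + 157) - (-5 - 1*(-149)) = 2*157/1057 - (-5 + 149) = 2*157*(1/1057) - 1*144 = 314/1057 - 144 = -151894/1057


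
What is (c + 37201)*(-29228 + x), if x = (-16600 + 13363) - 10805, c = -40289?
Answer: 133617760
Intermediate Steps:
x = -14042 (x = -3237 - 10805 = -14042)
(c + 37201)*(-29228 + x) = (-40289 + 37201)*(-29228 - 14042) = -3088*(-43270) = 133617760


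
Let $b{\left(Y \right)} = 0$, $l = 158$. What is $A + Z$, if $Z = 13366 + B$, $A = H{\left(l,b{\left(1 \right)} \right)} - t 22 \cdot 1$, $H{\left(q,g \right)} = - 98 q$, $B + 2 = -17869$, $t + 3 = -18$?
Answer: $-19527$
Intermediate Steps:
$t = -21$ ($t = -3 - 18 = -21$)
$B = -17871$ ($B = -2 - 17869 = -17871$)
$A = -15022$ ($A = \left(-98\right) 158 - \left(-21\right) 22 \cdot 1 = -15484 - \left(-462\right) 1 = -15484 - -462 = -15484 + 462 = -15022$)
$Z = -4505$ ($Z = 13366 - 17871 = -4505$)
$A + Z = -15022 - 4505 = -19527$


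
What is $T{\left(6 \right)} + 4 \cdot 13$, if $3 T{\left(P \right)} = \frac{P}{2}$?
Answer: $53$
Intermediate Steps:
$T{\left(P \right)} = \frac{P}{6}$ ($T{\left(P \right)} = \frac{P \frac{1}{2}}{3} = \frac{\frac{1}{2} P}{3} = \frac{P}{6}$)
$T{\left(6 \right)} + 4 \cdot 13 = \frac{1}{6} \cdot 6 + 4 \cdot 13 = 1 + 52 = 53$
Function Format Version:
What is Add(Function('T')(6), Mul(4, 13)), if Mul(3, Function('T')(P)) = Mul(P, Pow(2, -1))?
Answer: 53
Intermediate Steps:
Function('T')(P) = Mul(Rational(1, 6), P) (Function('T')(P) = Mul(Rational(1, 3), Mul(P, Pow(2, -1))) = Mul(Rational(1, 3), Mul(P, Rational(1, 2))) = Mul(Rational(1, 3), Mul(Rational(1, 2), P)) = Mul(Rational(1, 6), P))
Add(Function('T')(6), Mul(4, 13)) = Add(Mul(Rational(1, 6), 6), Mul(4, 13)) = Add(1, 52) = 53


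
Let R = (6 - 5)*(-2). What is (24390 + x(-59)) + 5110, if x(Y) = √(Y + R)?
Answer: 29500 + I*√61 ≈ 29500.0 + 7.8102*I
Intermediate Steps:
R = -2 (R = 1*(-2) = -2)
x(Y) = √(-2 + Y) (x(Y) = √(Y - 2) = √(-2 + Y))
(24390 + x(-59)) + 5110 = (24390 + √(-2 - 59)) + 5110 = (24390 + √(-61)) + 5110 = (24390 + I*√61) + 5110 = 29500 + I*√61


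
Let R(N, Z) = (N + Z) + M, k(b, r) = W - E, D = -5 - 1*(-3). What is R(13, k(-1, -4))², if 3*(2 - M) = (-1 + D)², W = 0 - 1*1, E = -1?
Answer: 144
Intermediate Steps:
D = -2 (D = -5 + 3 = -2)
W = -1 (W = 0 - 1 = -1)
M = -1 (M = 2 - (-1 - 2)²/3 = 2 - ⅓*(-3)² = 2 - ⅓*9 = 2 - 3 = -1)
k(b, r) = 0 (k(b, r) = -1 - 1*(-1) = -1 + 1 = 0)
R(N, Z) = -1 + N + Z (R(N, Z) = (N + Z) - 1 = -1 + N + Z)
R(13, k(-1, -4))² = (-1 + 13 + 0)² = 12² = 144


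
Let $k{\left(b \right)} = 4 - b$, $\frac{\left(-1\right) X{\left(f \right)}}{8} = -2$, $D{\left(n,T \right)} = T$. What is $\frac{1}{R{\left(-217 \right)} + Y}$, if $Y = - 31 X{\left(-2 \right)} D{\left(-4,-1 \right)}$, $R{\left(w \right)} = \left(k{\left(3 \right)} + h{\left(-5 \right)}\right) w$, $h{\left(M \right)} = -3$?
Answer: $\frac{1}{930} \approx 0.0010753$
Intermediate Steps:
$X{\left(f \right)} = 16$ ($X{\left(f \right)} = \left(-8\right) \left(-2\right) = 16$)
$R{\left(w \right)} = - 2 w$ ($R{\left(w \right)} = \left(\left(4 - 3\right) - 3\right) w = \left(1 - 3\right) w = - 2 w$)
$Y = 496$ ($Y = \left(-31\right) 16 \left(-1\right) = \left(-496\right) \left(-1\right) = 496$)
$\frac{1}{R{\left(-217 \right)} + Y} = \frac{1}{\left(-2\right) \left(-217\right) + 496} = \frac{1}{434 + 496} = \frac{1}{930}$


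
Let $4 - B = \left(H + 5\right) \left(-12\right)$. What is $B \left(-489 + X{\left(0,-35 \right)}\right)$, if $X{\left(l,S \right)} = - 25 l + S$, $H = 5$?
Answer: $-64976$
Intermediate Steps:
$B = 124$ ($B = 4 - \left(5 + 5\right) \left(-12\right) = 4 - 10 \left(-12\right) = 4 - -120 = 4 + 120 = 124$)
$X{\left(l,S \right)} = S - 25 l$
$B \left(-489 + X{\left(0,-35 \right)}\right) = 124 \left(-489 - 35\right) = 124 \left(-524\right) = -64976$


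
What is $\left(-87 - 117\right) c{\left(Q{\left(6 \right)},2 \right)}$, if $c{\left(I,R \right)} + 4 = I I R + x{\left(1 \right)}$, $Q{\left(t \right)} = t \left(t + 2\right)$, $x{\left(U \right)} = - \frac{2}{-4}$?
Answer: $-939318$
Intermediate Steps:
$x{\left(U \right)} = \frac{1}{2}$ ($x{\left(U \right)} = \left(-2\right) \left(- \frac{1}{4}\right) = \frac{1}{2}$)
$Q{\left(t \right)} = t \left(2 + t\right)$
$c{\left(I,R \right)} = - \frac{7}{2} + R I^{2}$ ($c{\left(I,R \right)} = -4 + \left(I I R + \frac{1}{2}\right) = -4 + \left(I^{2} R + \frac{1}{2}\right) = -4 + \left(R I^{2} + \frac{1}{2}\right) = -4 + \left(\frac{1}{2} + R I^{2}\right) = - \frac{7}{2} + R I^{2}$)
$\left(-87 - 117\right) c{\left(Q{\left(6 \right)},2 \right)} = \left(-87 - 117\right) \left(- \frac{7}{2} + 2 \left(6 \left(2 + 6\right)\right)^{2}\right) = - 204 \left(- \frac{7}{2} + 2 \left(6 \cdot 8\right)^{2}\right) = - 204 \left(- \frac{7}{2} + 2 \cdot 48^{2}\right) = - 204 \left(- \frac{7}{2} + 2 \cdot 2304\right) = - 204 \left(- \frac{7}{2} + 4608\right) = \left(-204\right) \frac{9209}{2} = -939318$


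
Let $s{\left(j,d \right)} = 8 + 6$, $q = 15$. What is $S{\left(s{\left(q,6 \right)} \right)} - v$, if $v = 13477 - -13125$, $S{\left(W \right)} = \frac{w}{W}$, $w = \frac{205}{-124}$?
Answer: $- \frac{46181277}{1736} \approx -26602.0$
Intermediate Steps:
$w = - \frac{205}{124}$ ($w = 205 \left(- \frac{1}{124}\right) = - \frac{205}{124} \approx -1.6532$)
$s{\left(j,d \right)} = 14$
$S{\left(W \right)} = - \frac{205}{124 W}$
$v = 26602$ ($v = 13477 + 13125 = 26602$)
$S{\left(s{\left(q,6 \right)} \right)} - v = - \frac{205}{124 \cdot 14} - 26602 = \left(- \frac{205}{124}\right) \frac{1}{14} - 26602 = - \frac{205}{1736} - 26602 = - \frac{46181277}{1736}$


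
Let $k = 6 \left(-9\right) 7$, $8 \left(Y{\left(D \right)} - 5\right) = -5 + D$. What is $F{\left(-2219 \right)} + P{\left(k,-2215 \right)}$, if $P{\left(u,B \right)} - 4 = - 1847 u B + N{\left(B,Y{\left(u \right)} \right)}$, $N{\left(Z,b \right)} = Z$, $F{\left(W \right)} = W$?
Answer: $-1546442120$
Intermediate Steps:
$Y{\left(D \right)} = \frac{35}{8} + \frac{D}{8}$ ($Y{\left(D \right)} = 5 + \frac{-5 + D}{8} = 5 + \left(- \frac{5}{8} + \frac{D}{8}\right) = \frac{35}{8} + \frac{D}{8}$)
$k = -378$ ($k = \left(-54\right) 7 = -378$)
$P{\left(u,B \right)} = 4 + B - 1847 B u$ ($P{\left(u,B \right)} = 4 + \left(- 1847 u B + B\right) = 4 - \left(- B + 1847 B u\right) = 4 + B - 1847 B u$)
$F{\left(-2219 \right)} + P{\left(k,-2215 \right)} = -2219 - \left(2211 + 1546437690\right) = -2219 - 1546439901 = -1546442120$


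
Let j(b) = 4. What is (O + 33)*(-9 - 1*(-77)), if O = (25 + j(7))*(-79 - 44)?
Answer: -240312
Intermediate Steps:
O = -3567 (O = (25 + 4)*(-79 - 44) = 29*(-123) = -3567)
(O + 33)*(-9 - 1*(-77)) = (-3567 + 33)*(-9 - 1*(-77)) = -3534*(-9 + 77) = -3534*68 = -240312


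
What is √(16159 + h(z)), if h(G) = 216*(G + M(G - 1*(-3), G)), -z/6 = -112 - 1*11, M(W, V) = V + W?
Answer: √495031 ≈ 703.58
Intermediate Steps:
z = 738 (z = -6*(-112 - 1*11) = -6*(-112 - 11) = -6*(-123) = 738)
h(G) = 648 + 648*G (h(G) = 216*(G + (G + (G - 1*(-3)))) = 216*(G + (G + (G + 3))) = 216*(G + (G + (3 + G))) = 216*(G + (3 + 2*G)) = 216*(3 + 3*G) = 648 + 648*G)
√(16159 + h(z)) = √(16159 + (648 + 648*738)) = √(16159 + (648 + 478224)) = √(16159 + 478872) = √495031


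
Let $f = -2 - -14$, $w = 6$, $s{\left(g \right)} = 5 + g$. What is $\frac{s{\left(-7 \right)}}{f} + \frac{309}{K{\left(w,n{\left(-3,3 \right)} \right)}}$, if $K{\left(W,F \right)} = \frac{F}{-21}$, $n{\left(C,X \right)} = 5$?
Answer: $- \frac{38939}{30} \approx -1298.0$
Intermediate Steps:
$f = 12$ ($f = -2 + 14 = 12$)
$K{\left(W,F \right)} = - \frac{F}{21}$ ($K{\left(W,F \right)} = F \left(- \frac{1}{21}\right) = - \frac{F}{21}$)
$\frac{s{\left(-7 \right)}}{f} + \frac{309}{K{\left(w,n{\left(-3,3 \right)} \right)}} = \frac{5 - 7}{12} + \frac{309}{\left(- \frac{1}{21}\right) 5} = \left(-2\right) \frac{1}{12} + \frac{309}{- \frac{5}{21}} = - \frac{1}{6} + 309 \left(- \frac{21}{5}\right) = - \frac{1}{6} - \frac{6489}{5} = - \frac{38939}{30}$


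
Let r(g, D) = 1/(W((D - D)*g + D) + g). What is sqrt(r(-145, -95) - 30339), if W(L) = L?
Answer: I*sqrt(109220415)/60 ≈ 174.18*I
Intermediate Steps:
r(g, D) = 1/(D + g) (r(g, D) = 1/(((D - D)*g + D) + g) = 1/((0*g + D) + g) = 1/((0 + D) + g) = 1/(D + g))
sqrt(r(-145, -95) - 30339) = sqrt(1/(-95 - 145) - 30339) = sqrt(1/(-240) - 30339) = sqrt(-1/240 - 30339) = sqrt(-7281361/240) = I*sqrt(109220415)/60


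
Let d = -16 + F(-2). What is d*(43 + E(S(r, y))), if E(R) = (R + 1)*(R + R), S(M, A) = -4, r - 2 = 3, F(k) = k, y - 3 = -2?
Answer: -1206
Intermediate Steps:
y = 1 (y = 3 - 2 = 1)
r = 5 (r = 2 + 3 = 5)
d = -18 (d = -16 - 2 = -18)
E(R) = 2*R*(1 + R) (E(R) = (1 + R)*(2*R) = 2*R*(1 + R))
d*(43 + E(S(r, y))) = -18*(43 + 2*(-4)*(1 - 4)) = -18*(43 + 2*(-4)*(-3)) = -18*(43 + 24) = -18*67 = -1206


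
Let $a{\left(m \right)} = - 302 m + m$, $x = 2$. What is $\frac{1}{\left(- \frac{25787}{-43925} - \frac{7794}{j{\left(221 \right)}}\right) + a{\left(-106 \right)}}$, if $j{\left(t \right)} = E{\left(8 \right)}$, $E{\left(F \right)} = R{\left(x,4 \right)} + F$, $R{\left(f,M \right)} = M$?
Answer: $\frac{87850}{2745935099} \approx 3.1993 \cdot 10^{-5}$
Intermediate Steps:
$E{\left(F \right)} = 4 + F$
$j{\left(t \right)} = 12$ ($j{\left(t \right)} = 4 + 8 = 12$)
$a{\left(m \right)} = - 301 m$
$\frac{1}{\left(- \frac{25787}{-43925} - \frac{7794}{j{\left(221 \right)}}\right) + a{\left(-106 \right)}} = \frac{1}{\left(- \frac{25787}{-43925} - \frac{7794}{12}\right) - -31906} = \frac{1}{\left(\left(-25787\right) \left(- \frac{1}{43925}\right) - \frac{1299}{2}\right) + 31906} = \frac{1}{\left(\frac{25787}{43925} - \frac{1299}{2}\right) + 31906} = \frac{1}{- \frac{57007001}{87850} + 31906} = \frac{1}{\frac{2745935099}{87850}} = \frac{87850}{2745935099}$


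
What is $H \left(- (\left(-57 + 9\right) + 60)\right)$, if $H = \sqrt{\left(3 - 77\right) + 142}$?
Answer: $- 24 \sqrt{17} \approx -98.955$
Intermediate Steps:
$H = 2 \sqrt{17}$ ($H = \sqrt{\left(3 - 77\right) + 142} = \sqrt{-74 + 142} = \sqrt{68} = 2 \sqrt{17} \approx 8.2462$)
$H \left(- (\left(-57 + 9\right) + 60)\right) = 2 \sqrt{17} \left(- (\left(-57 + 9\right) + 60)\right) = 2 \sqrt{17} \left(- (-48 + 60)\right) = 2 \sqrt{17} \left(\left(-1\right) 12\right) = 2 \sqrt{17} \left(-12\right) = - 24 \sqrt{17}$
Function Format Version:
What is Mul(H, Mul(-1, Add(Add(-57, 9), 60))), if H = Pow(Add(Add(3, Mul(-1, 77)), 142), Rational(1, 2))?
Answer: Mul(-24, Pow(17, Rational(1, 2))) ≈ -98.955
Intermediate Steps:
H = Mul(2, Pow(17, Rational(1, 2))) (H = Pow(Add(Add(3, -77), 142), Rational(1, 2)) = Pow(Add(-74, 142), Rational(1, 2)) = Pow(68, Rational(1, 2)) = Mul(2, Pow(17, Rational(1, 2))) ≈ 8.2462)
Mul(H, Mul(-1, Add(Add(-57, 9), 60))) = Mul(Mul(2, Pow(17, Rational(1, 2))), Mul(-1, Add(Add(-57, 9), 60))) = Mul(Mul(2, Pow(17, Rational(1, 2))), Mul(-1, Add(-48, 60))) = Mul(Mul(2, Pow(17, Rational(1, 2))), Mul(-1, 12)) = Mul(Mul(2, Pow(17, Rational(1, 2))), -12) = Mul(-24, Pow(17, Rational(1, 2)))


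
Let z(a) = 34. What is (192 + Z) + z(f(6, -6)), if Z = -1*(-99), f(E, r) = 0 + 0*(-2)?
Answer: 325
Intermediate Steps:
f(E, r) = 0 (f(E, r) = 0 + 0 = 0)
Z = 99
(192 + Z) + z(f(6, -6)) = (192 + 99) + 34 = 291 + 34 = 325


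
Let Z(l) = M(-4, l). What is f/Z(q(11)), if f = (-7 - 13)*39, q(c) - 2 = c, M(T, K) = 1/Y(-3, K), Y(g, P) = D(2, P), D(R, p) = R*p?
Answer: -20280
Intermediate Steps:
Y(g, P) = 2*P
M(T, K) = 1/(2*K)
q(c) = 2 + c
f = -780 (f = -20*39 = -780)
Z(l) = 1/(2*l)
f/Z(q(11)) = -780/(1/(2*(2 + 11))) = -780/((1/2)/13) = -780/((1/2)*(1/13)) = -780/1/26 = -780*26 = -20280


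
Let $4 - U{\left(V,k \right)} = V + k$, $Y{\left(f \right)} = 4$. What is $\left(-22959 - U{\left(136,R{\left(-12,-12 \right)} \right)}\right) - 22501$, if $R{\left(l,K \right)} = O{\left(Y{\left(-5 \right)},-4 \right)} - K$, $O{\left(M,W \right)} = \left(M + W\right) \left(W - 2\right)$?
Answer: $-45316$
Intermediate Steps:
$O{\left(M,W \right)} = \left(-2 + W\right) \left(M + W\right)$ ($O{\left(M,W \right)} = \left(M + W\right) \left(-2 + W\right) = \left(-2 + W\right) \left(M + W\right)$)
$R{\left(l,K \right)} = - K$ ($R{\left(l,K \right)} = \left(\left(-4\right)^{2} - 8 - -8 + 4 \left(-4\right)\right) - K = \left(16 - 8 + 8 - 16\right) - K = 0 - K = - K$)
$U{\left(V,k \right)} = 4 - V - k$ ($U{\left(V,k \right)} = 4 - \left(V + k\right) = 4 - V - k$)
$\left(-22959 - U{\left(136,R{\left(-12,-12 \right)} \right)}\right) - 22501 = \left(-22959 - \left(4 - 136 - \left(-1\right) \left(-12\right)\right)\right) - 22501 = \left(-22959 - \left(4 - 136 - 12\right)\right) - 22501 = \left(-22959 - -144\right) - 22501 = \left(-22959 + 144\right) - 22501 = -22815 - 22501 = -45316$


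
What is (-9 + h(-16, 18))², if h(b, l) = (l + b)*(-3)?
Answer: 225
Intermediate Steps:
h(b, l) = -3*b - 3*l (h(b, l) = (b + l)*(-3) = -3*b - 3*l)
(-9 + h(-16, 18))² = (-9 + (-3*(-16) - 3*18))² = (-9 + (48 - 54))² = (-9 - 6)² = (-15)² = 225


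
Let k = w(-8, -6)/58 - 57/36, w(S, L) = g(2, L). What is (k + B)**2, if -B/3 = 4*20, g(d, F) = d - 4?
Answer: 7069950889/121104 ≈ 58379.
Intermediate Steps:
g(d, F) = -4 + d
w(S, L) = -2 (w(S, L) = -4 + 2 = -2)
k = -563/348 (k = -2/58 - 57/36 = -2*1/58 - 57*1/36 = -1/29 - 19/12 = -563/348 ≈ -1.6178)
B = -240 (B = -12*20 = -3*80 = -240)
(k + B)**2 = (-563/348 - 240)**2 = (-84083/348)**2 = 7069950889/121104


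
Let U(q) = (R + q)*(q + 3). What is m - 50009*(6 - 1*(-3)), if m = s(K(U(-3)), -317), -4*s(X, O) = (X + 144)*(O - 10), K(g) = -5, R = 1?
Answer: -1754871/4 ≈ -4.3872e+5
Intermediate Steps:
U(q) = (1 + q)*(3 + q) (U(q) = (1 + q)*(q + 3) = (1 + q)*(3 + q))
s(X, O) = -(-10 + O)*(144 + X)/4 (s(X, O) = -(X + 144)*(O - 10)/4 = -(144 + X)*(-10 + O)/4 = -(-10 + O)*(144 + X)/4)
m = 45453/4 (m = 360 - 36*(-317) + (5/2)*(-5) - ¼*(-317)*(-5) = 360 + 11412 - 25/2 - 1585/4 = 45453/4 ≈ 11363.)
m - 50009*(6 - 1*(-3)) = 45453/4 - 50009*(6 - 1*(-3)) = 45453/4 - 50009*(6 + 3) = 45453/4 - 50009*9 = 45453/4 - 1*450081 = 45453/4 - 450081 = -1754871/4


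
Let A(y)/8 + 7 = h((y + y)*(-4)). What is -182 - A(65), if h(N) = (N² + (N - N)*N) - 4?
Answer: -2163294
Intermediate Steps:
h(N) = -4 + N² (h(N) = (N² + 0*N) - 4 = (N² + 0) - 4 = N² - 4 = -4 + N²)
A(y) = -88 + 512*y² (A(y) = -56 + 8*(-4 + ((y + y)*(-4))²) = -56 + 8*(-4 + ((2*y)*(-4))²) = -56 + 8*(-4 + (-8*y)²) = -56 + 8*(-4 + 64*y²) = -56 + (-32 + 512*y²) = -88 + 512*y²)
-182 - A(65) = -182 - (-88 + 512*65²) = -182 - (-88 + 512*4225) = -182 - (-88 + 2163200) = -182 - 1*2163112 = -182 - 2163112 = -2163294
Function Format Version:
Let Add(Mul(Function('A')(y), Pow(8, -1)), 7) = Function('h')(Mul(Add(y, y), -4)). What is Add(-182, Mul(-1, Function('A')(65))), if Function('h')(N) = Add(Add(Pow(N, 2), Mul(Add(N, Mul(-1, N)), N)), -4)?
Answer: -2163294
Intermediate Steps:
Function('h')(N) = Add(-4, Pow(N, 2)) (Function('h')(N) = Add(Add(Pow(N, 2), Mul(0, N)), -4) = Add(Add(Pow(N, 2), 0), -4) = Add(Pow(N, 2), -4) = Add(-4, Pow(N, 2)))
Function('A')(y) = Add(-88, Mul(512, Pow(y, 2))) (Function('A')(y) = Add(-56, Mul(8, Add(-4, Pow(Mul(Add(y, y), -4), 2)))) = Add(-56, Mul(8, Add(-4, Pow(Mul(Mul(2, y), -4), 2)))) = Add(-56, Mul(8, Add(-4, Pow(Mul(-8, y), 2)))) = Add(-56, Mul(8, Add(-4, Mul(64, Pow(y, 2))))) = Add(-56, Add(-32, Mul(512, Pow(y, 2)))) = Add(-88, Mul(512, Pow(y, 2))))
Add(-182, Mul(-1, Function('A')(65))) = Add(-182, Mul(-1, Add(-88, Mul(512, Pow(65, 2))))) = Add(-182, Mul(-1, Add(-88, Mul(512, 4225)))) = Add(-182, Mul(-1, Add(-88, 2163200))) = Add(-182, Mul(-1, 2163112)) = Add(-182, -2163112) = -2163294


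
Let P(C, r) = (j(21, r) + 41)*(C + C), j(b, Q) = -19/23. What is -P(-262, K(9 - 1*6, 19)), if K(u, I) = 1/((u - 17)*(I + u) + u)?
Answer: 484176/23 ≈ 21051.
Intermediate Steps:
j(b, Q) = -19/23 (j(b, Q) = -19*1/23 = -19/23)
K(u, I) = 1/(u + (-17 + u)*(I + u)) (K(u, I) = 1/((-17 + u)*(I + u) + u) = 1/(u + (-17 + u)*(I + u)))
P(C, r) = 1848*C/23 (P(C, r) = (-19/23 + 41)*(C + C) = 924*(2*C)/23 = 1848*C/23)
-P(-262, K(9 - 1*6, 19)) = -1848*(-262)/23 = -1*(-484176/23) = 484176/23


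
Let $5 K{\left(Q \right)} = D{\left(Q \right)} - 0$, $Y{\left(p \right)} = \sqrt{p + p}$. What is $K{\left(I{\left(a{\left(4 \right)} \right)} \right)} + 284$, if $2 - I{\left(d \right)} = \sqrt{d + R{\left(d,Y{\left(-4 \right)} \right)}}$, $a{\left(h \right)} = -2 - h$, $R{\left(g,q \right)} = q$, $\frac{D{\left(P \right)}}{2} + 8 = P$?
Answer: $\frac{1408}{5} - \frac{2 \sqrt{-6 + 2 i \sqrt{2}}}{5} \approx 281.38 - 1.0053 i$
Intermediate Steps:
$D{\left(P \right)} = -16 + 2 P$
$Y{\left(p \right)} = \sqrt{2} \sqrt{p}$ ($Y{\left(p \right)} = \sqrt{2 p} = \sqrt{2} \sqrt{p}$)
$I{\left(d \right)} = 2 - \sqrt{d + 2 i \sqrt{2}}$ ($I{\left(d \right)} = 2 - \sqrt{d + \sqrt{2} \sqrt{-4}} = 2 - \sqrt{d + \sqrt{2} \cdot 2 i} = 2 - \sqrt{d + 2 i \sqrt{2}}$)
$K{\left(Q \right)} = - \frac{16}{5} + \frac{2 Q}{5}$ ($K{\left(Q \right)} = \frac{\left(-16 + 2 Q\right) - 0}{5} = \frac{\left(-16 + 2 Q\right) + 0}{5} = \frac{-16 + 2 Q}{5} = - \frac{16}{5} + \frac{2 Q}{5}$)
$K{\left(I{\left(a{\left(4 \right)} \right)} \right)} + 284 = \left(- \frac{16}{5} + \frac{2 \left(2 - \sqrt{\left(-2 - 4\right) + 2 i \sqrt{2}}\right)}{5}\right) + 284 = \left(- \frac{16}{5} + \frac{2 \left(2 - \sqrt{-6 + 2 i \sqrt{2}}\right)}{5}\right) + 284 = \left(- \frac{16}{5} + \left(\frac{4}{5} - \frac{2 \sqrt{-6 + 2 i \sqrt{2}}}{5}\right)\right) + 284 = \left(- \frac{12}{5} - \frac{2 \sqrt{-6 + 2 i \sqrt{2}}}{5}\right) + 284 = \frac{1408}{5} - \frac{2 \sqrt{-6 + 2 i \sqrt{2}}}{5}$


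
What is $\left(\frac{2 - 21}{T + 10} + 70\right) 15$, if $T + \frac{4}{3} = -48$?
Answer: $\frac{124755}{118} \approx 1057.2$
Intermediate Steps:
$T = - \frac{148}{3}$ ($T = - \frac{4}{3} - 48 = - \frac{148}{3} \approx -49.333$)
$\left(\frac{2 - 21}{T + 10} + 70\right) 15 = \left(\frac{2 - 21}{- \frac{148}{3} + 10} + 70\right) 15 = \left(- \frac{19}{- \frac{118}{3}} + 70\right) 15 = \left(\left(-19\right) \left(- \frac{3}{118}\right) + 70\right) 15 = \left(\frac{57}{118} + 70\right) 15 = \frac{8317}{118} \cdot 15 = \frac{124755}{118}$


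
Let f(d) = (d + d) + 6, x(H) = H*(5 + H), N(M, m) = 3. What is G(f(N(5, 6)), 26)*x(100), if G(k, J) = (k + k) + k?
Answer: 378000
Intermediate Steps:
f(d) = 6 + 2*d (f(d) = 2*d + 6 = 6 + 2*d)
G(k, J) = 3*k (G(k, J) = 2*k + k = 3*k)
G(f(N(5, 6)), 26)*x(100) = (3*(6 + 2*3))*(100*(5 + 100)) = (3*(6 + 6))*(100*105) = (3*12)*10500 = 36*10500 = 378000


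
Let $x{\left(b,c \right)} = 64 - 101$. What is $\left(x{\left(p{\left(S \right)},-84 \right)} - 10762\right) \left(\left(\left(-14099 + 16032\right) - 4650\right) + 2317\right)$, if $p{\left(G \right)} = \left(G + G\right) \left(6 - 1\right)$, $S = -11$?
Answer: $4319600$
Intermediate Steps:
$p{\left(G \right)} = 10 G$ ($p{\left(G \right)} = 2 G 5 = 10 G$)
$x{\left(b,c \right)} = -37$
$\left(x{\left(p{\left(S \right)},-84 \right)} - 10762\right) \left(\left(\left(-14099 + 16032\right) - 4650\right) + 2317\right) = \left(-37 - 10762\right) \left(\left(\left(-14099 + 16032\right) - 4650\right) + 2317\right) = - 10799 \left(\left(1933 - 4650\right) + 2317\right) = - 10799 \left(-2717 + 2317\right) = \left(-10799\right) \left(-400\right) = 4319600$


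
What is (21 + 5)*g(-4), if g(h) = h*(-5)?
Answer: 520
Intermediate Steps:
g(h) = -5*h
(21 + 5)*g(-4) = (21 + 5)*(-5*(-4)) = 26*20 = 520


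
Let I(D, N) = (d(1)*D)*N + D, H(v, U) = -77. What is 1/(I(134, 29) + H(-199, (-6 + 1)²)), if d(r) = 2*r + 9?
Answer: 1/42803 ≈ 2.3363e-5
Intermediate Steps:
d(r) = 9 + 2*r
I(D, N) = D + 11*D*N (I(D, N) = ((9 + 2*1)*D)*N + D = ((9 + 2)*D)*N + D = (11*D)*N + D = 11*D*N + D = D + 11*D*N)
1/(I(134, 29) + H(-199, (-6 + 1)²)) = 1/(134*(1 + 11*29) - 77) = 1/(134*(1 + 319) - 77) = 1/(134*320 - 77) = 1/(42880 - 77) = 1/42803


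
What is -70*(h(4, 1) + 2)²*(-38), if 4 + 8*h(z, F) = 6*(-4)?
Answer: 5985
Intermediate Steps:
h(z, F) = -7/2 (h(z, F) = -½ + (6*(-4))/8 = -½ + (⅛)*(-24) = -½ - 3 = -7/2)
-70*(h(4, 1) + 2)²*(-38) = -70*(-7/2 + 2)²*(-38) = -70*(-3/2)²*(-38) = -70*9/4*(-38) = -315/2*(-38) = 5985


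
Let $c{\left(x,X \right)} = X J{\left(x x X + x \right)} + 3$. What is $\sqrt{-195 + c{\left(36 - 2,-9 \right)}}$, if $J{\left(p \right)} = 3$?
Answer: $i \sqrt{219} \approx 14.799 i$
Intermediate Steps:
$c{\left(x,X \right)} = 3 + 3 X$ ($c{\left(x,X \right)} = X 3 + 3 = 3 X + 3 = 3 + 3 X$)
$\sqrt{-195 + c{\left(36 - 2,-9 \right)}} = \sqrt{-195 + \left(3 + 3 \left(-9\right)\right)} = \sqrt{-195 + \left(3 - 27\right)} = \sqrt{-195 - 24} = \sqrt{-219} = i \sqrt{219}$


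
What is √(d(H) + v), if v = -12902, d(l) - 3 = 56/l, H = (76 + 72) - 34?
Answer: I*√41907255/57 ≈ 113.57*I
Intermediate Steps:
H = 114 (H = 148 - 34 = 114)
d(l) = 3 + 56/l
√(d(H) + v) = √((3 + 56/114) - 12902) = √((3 + 56*(1/114)) - 12902) = √((3 + 28/57) - 12902) = √(199/57 - 12902) = √(-735215/57) = I*√41907255/57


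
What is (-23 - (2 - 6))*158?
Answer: -3002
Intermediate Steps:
(-23 - (2 - 6))*158 = (-23 - 1*(-4))*158 = (-23 + 4)*158 = -19*158 = -3002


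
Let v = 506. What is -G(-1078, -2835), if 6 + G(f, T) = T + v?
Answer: 2335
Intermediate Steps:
G(f, T) = 500 + T (G(f, T) = -6 + (T + 506) = -6 + (506 + T) = 500 + T)
-G(-1078, -2835) = -(500 - 2835) = -1*(-2335) = 2335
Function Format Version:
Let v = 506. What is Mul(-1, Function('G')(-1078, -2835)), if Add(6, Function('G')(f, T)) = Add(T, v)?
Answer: 2335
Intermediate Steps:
Function('G')(f, T) = Add(500, T) (Function('G')(f, T) = Add(-6, Add(T, 506)) = Add(-6, Add(506, T)) = Add(500, T))
Mul(-1, Function('G')(-1078, -2835)) = Mul(-1, Add(500, -2835)) = Mul(-1, -2335) = 2335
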